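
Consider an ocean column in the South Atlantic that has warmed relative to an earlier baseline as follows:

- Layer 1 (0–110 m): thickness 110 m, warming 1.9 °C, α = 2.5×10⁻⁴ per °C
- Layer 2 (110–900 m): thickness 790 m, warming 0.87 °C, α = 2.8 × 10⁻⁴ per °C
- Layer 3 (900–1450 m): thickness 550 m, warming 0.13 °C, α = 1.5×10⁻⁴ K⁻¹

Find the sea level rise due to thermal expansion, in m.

0.255 m

Layer 1: 110 × 2.5×10⁻⁴ × 1.9 = 0.05225 m
110–900 m: 790 × 0.87 × 2.8×10⁻⁴ = 0.192444 m
900–1450 m: 0.13 × 1.5×10⁻⁴ × 550 = 0.010725 m
Δh = 0.05225 + 0.192444 + 0.010725 = 0.255419 m ≈ 0.255 m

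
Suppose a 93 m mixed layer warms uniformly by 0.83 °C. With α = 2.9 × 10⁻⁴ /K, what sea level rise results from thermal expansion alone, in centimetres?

Δh = αΔT·H = 2.9×10⁻⁴ × 0.83 × 93 = 0.0223851 m

Δh ≈ 2.24 cm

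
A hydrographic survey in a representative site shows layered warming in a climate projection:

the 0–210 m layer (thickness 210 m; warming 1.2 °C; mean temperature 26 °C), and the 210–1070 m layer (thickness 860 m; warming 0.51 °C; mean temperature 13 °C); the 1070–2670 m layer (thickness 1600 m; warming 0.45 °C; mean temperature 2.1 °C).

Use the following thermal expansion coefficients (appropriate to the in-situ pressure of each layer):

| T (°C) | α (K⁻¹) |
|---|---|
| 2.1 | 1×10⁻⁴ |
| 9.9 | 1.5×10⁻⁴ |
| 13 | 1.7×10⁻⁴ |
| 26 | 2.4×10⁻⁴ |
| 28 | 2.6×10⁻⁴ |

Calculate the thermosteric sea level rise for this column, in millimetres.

about 210 mm

Layer 1 at 26 °C → α = 2.4×10⁻⁴ K⁻¹
Layer 2 at 13 °C → α = 1.7×10⁻⁴ K⁻¹
Layer 3 at 2.1 °C → α = 1×10⁻⁴ K⁻¹
Layer 1: 1.2 × 210 × 2.4×10⁻⁴ = 0.06048 m
Layer 2: 860 × 0.51 × 1.7×10⁻⁴ = 0.074562 m
1070–2670 m: 1600 × 1×10⁻⁴ × 0.45 = 0.07200 m
Δh = 0.06048 + 0.074562 + 0.07200 = 0.207042 m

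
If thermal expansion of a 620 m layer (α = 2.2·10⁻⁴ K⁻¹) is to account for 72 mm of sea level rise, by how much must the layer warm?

ΔT ≈ 0.528 °C

ΔT = Δh/(αH) = 0.072 / (2.2×10⁻⁴ × 620) ≈ 0.5279 °C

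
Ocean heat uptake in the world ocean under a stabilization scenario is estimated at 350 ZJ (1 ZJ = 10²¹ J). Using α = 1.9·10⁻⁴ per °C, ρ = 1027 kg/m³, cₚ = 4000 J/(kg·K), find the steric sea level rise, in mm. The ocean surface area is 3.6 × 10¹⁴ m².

Per unit area: Q = 350×10²¹ / (3.6×10¹⁴) ≈ 9.722×10⁸ J/m²
Δh = αQ/(ρcₚ) = 1.9×10⁻⁴ × 9.722×10⁸ / (1027 × 4000) ≈ 0.044965 m

Δh ≈ 45.0 mm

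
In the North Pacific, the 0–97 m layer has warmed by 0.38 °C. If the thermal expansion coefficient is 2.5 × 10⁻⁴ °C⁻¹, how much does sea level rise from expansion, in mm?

Δh ≈ 9.22 mm

Δh = αΔT·H = 2.5×10⁻⁴ × 0.38 × 97 = 0.009215 m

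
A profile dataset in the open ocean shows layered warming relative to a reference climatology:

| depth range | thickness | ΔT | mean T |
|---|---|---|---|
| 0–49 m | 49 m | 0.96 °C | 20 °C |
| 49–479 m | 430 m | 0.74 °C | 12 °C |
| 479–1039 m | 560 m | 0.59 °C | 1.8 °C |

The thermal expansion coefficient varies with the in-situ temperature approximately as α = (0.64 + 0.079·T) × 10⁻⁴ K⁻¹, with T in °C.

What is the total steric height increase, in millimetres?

86.8 mm of thermosteric rise

Layer 1: α = (0.64 + 0.079×20)×10⁻⁴ = 2.22×10⁻⁴ K⁻¹
Layer 2: α = (0.64 + 0.079×12)×10⁻⁴ = 1.588×10⁻⁴ K⁻¹
Layer 3: α = (0.64 + 0.079×1.8)×10⁻⁴ = 0.7822×10⁻⁴ K⁻¹
0–49 m: 49 × 0.96 × 2.22×10⁻⁴ = 0.01044288 m
Layer 2: 0.74 × 1.588×10⁻⁴ × 430 = 0.05053016 m
0.7822×10⁻⁴ × 0.59 × 560 = 0.025843888 m
Δh = 0.01044288 + 0.05053016 + 0.025843888 = 0.086816928 m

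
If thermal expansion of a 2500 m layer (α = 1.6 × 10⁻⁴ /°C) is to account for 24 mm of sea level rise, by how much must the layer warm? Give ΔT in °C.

ΔT = Δh/(αH) = 0.024 / (1.6×10⁻⁴ × 2500) = 0.06000 °C

ΔT ≈ 0.060 °C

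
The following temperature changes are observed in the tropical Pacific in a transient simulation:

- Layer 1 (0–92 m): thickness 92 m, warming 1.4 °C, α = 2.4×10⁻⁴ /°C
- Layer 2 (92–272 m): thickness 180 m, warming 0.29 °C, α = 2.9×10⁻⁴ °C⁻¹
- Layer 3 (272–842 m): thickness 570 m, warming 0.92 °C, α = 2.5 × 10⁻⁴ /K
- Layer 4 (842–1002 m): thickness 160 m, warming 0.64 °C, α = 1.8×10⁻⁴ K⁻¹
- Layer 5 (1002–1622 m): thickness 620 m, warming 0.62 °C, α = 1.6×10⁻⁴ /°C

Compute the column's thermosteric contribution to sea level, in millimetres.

Δh = 260 mm

Layer 1: 2.4×10⁻⁴ × 1.4 × 92 = 0.030912 m
Layer 2: 2.9×10⁻⁴ × 0.29 × 180 = 0.015138 m
272–842 m: 570 × 2.5×10⁻⁴ × 0.92 = 0.13110 m
842–1002 m: 1.8×10⁻⁴ × 0.64 × 160 = 0.018432 m
Layer 5: 1.6×10⁻⁴ × 620 × 0.62 = 0.061504 m
Δh = 0.030912 + 0.015138 + 0.13110 + 0.018432 + 0.061504 = 0.257086 m ≈ 260 mm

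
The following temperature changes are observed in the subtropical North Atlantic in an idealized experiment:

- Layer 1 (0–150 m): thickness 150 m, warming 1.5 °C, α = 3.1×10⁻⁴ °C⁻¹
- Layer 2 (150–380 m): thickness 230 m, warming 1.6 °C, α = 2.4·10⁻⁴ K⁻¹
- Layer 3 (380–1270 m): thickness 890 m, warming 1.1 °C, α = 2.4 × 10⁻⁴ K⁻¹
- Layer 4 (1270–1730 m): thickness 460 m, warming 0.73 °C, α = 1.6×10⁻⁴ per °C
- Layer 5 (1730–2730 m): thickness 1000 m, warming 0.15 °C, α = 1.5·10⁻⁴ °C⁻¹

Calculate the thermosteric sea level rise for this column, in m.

0–150 m: 1.5 × 150 × 3.1×10⁻⁴ = 0.06975 m
Layer 2: 230 × 2.4×10⁻⁴ × 1.6 = 0.08832 m
Layer 3: 890 × 2.4×10⁻⁴ × 1.1 = 0.23496 m
1270–1730 m: 0.73 × 460 × 1.6×10⁻⁴ = 0.053728 m
Layer 5: 1000 × 0.15 × 1.5×10⁻⁴ = 0.02250 m
Δh = 0.06975 + 0.08832 + 0.23496 + 0.053728 + 0.02250 = 0.469258 m

about 0.469 m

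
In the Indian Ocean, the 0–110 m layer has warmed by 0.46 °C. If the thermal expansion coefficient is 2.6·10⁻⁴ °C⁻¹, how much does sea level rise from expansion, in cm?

about 1.3 cm

Δh = αΔT·H = 2.6×10⁻⁴ × 0.46 × 110 = 0.013156 m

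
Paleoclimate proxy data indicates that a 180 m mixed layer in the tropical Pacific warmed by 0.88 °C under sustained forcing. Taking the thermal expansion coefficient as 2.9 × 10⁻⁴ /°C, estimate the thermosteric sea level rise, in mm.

Δh = αΔT·H = 2.9×10⁻⁴ × 0.88 × 180 = 0.045936 m

45.9 mm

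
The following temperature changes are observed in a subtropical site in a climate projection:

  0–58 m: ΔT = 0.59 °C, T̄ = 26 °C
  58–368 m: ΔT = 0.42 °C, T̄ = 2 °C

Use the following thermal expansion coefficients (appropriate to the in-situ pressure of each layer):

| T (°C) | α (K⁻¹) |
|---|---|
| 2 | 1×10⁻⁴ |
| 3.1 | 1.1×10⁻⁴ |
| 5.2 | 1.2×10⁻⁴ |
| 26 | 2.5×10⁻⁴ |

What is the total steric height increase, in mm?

21.6 mm of thermosteric rise

Layer 1 at 26 °C → α = 2.5×10⁻⁴ K⁻¹
Layer 2 at 2 °C → α = 1×10⁻⁴ K⁻¹
0.59 × 58 × 2.5×10⁻⁴ = 0.008555 m
310 × 0.42 × 1×10⁻⁴ = 0.01302 m
Δh = 0.008555 + 0.01302 = 0.021575 m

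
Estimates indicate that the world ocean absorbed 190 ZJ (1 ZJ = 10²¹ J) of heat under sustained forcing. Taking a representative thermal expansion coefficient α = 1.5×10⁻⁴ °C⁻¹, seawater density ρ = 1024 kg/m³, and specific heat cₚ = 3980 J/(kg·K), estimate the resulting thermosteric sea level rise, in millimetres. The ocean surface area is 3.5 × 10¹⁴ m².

Per unit area: Q = 190×10²¹ / (3.5×10¹⁴) ≈ 5.429×10⁸ J/m²
Δh = αQ/(ρcₚ) = 1.5×10⁻⁴ × 5.429×10⁸ / (1024 × 3980) ≈ 0.019981 m

20 mm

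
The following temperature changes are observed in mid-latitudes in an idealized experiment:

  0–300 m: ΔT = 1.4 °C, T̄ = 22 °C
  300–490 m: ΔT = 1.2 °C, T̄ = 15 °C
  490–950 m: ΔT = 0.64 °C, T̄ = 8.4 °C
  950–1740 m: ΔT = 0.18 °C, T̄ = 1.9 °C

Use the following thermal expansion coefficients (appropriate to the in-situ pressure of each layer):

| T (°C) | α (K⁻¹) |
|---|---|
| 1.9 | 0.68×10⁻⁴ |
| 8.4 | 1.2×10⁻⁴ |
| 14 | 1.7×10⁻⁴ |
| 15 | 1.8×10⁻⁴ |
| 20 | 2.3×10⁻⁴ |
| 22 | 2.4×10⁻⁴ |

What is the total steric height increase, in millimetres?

Layer 1 at 22 °C → α = 2.4×10⁻⁴ K⁻¹
Layer 2 at 15 °C → α = 1.8×10⁻⁴ K⁻¹
Layer 3 at 8.4 °C → α = 1.2×10⁻⁴ K⁻¹
Layer 4 at 1.9 °C → α = 0.68×10⁻⁴ K⁻¹
0–300 m: 2.4×10⁻⁴ × 1.4 × 300 = 0.10080 m
Layer 2: 190 × 1.2 × 1.8×10⁻⁴ = 0.04104 m
Layer 3: 1.2×10⁻⁴ × 0.64 × 460 = 0.035328 m
Layer 4: 790 × 0.18 × 0.68×10⁻⁴ = 0.0096696 m
Δh = 0.10080 + 0.04104 + 0.035328 + 0.0096696 = 0.1868376 m ≈ 187 mm

187 mm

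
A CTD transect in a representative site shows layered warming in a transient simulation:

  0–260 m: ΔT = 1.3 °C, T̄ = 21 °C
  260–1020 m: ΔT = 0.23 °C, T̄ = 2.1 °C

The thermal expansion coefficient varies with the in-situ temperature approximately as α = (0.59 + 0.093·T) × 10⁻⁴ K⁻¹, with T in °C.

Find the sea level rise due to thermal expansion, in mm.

99.7 mm of thermosteric rise

Layer 1: α = (0.59 + 0.093×21)×10⁻⁴ = 2.543×10⁻⁴ K⁻¹
Layer 2: α = (0.59 + 0.093×2.1)×10⁻⁴ = 0.7853×10⁻⁴ K⁻¹
0–260 m: 1.3 × 260 × 2.543×10⁻⁴ = 0.0859534 m
760 × 0.7853×10⁻⁴ × 0.23 = 0.013727044 m
Δh = 0.0859534 + 0.013727044 = 0.099680444 m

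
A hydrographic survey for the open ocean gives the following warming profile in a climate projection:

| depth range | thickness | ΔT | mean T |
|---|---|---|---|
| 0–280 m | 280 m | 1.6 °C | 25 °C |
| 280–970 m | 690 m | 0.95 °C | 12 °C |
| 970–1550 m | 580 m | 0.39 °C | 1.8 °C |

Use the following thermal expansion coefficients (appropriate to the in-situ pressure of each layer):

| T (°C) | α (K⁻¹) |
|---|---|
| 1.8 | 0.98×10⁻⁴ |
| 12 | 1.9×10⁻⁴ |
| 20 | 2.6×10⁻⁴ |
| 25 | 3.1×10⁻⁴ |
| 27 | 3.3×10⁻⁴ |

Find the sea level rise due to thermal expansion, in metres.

Δh ≈ 0.286 m

Layer 1 at 25 °C → α = 3.1×10⁻⁴ K⁻¹
Layer 2 at 12 °C → α = 1.9×10⁻⁴ K⁻¹
Layer 3 at 1.8 °C → α = 0.98×10⁻⁴ K⁻¹
0–280 m: 280 × 1.6 × 3.1×10⁻⁴ = 0.13888 m
690 × 1.9×10⁻⁴ × 0.95 = 0.124545 m
970–1550 m: 580 × 0.39 × 0.98×10⁻⁴ = 0.0221676 m
Δh = 0.13888 + 0.124545 + 0.0221676 = 0.2855926 m ≈ 0.286 m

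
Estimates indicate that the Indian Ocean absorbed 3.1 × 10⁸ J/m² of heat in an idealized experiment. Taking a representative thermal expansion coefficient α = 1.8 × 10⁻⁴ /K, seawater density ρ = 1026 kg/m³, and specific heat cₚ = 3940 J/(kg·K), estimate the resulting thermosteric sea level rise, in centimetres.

Δh = 1.38 cm

Δh = αQ/(ρcₚ) = 1.8×10⁻⁴ × 3.1×10⁸ / (1026 × 3940) ≈ 0.013804 m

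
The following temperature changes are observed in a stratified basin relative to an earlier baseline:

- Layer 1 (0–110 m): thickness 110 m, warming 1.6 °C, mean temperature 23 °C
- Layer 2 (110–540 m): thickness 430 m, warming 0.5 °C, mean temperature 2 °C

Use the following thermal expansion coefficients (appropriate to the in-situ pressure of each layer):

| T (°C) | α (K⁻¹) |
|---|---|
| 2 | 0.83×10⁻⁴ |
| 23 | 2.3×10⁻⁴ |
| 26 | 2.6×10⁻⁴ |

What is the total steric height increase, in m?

Layer 1 at 23 °C → α = 2.3×10⁻⁴ K⁻¹
Layer 2 at 2 °C → α = 0.83×10⁻⁴ K⁻¹
0–110 m: 2.3×10⁻⁴ × 110 × 1.6 = 0.04048 m
Layer 2: 0.5 × 0.83×10⁻⁴ × 430 = 0.017845 m
Δh = 0.04048 + 0.017845 = 0.058325 m

0.058 m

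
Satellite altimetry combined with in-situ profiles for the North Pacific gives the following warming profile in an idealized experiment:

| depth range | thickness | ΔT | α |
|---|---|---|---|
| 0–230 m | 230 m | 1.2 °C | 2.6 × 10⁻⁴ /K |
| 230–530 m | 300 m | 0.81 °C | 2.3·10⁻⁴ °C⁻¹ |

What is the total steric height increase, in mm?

Layer 1: 230 × 2.6×10⁻⁴ × 1.2 = 0.07176 m
Layer 2: 2.3×10⁻⁴ × 300 × 0.81 = 0.05589 m
Δh = 0.07176 + 0.05589 = 0.12765 m ≈ 130 mm

Δh = 130 mm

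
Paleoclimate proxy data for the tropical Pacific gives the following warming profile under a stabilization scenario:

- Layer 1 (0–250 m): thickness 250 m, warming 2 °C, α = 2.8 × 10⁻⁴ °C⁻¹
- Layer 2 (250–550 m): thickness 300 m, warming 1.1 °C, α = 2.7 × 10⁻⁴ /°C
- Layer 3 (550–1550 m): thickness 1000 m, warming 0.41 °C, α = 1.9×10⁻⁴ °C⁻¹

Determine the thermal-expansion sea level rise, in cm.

2.8×10⁻⁴ × 2 × 250 = 0.14000 m
Layer 2: 300 × 2.7×10⁻⁴ × 1.1 = 0.08910 m
0.41 × 1.9×10⁻⁴ × 1000 = 0.07790 m
Δh = 0.14000 + 0.08910 + 0.07790 = 0.30700 m ≈ 31 cm

Δh = 31 cm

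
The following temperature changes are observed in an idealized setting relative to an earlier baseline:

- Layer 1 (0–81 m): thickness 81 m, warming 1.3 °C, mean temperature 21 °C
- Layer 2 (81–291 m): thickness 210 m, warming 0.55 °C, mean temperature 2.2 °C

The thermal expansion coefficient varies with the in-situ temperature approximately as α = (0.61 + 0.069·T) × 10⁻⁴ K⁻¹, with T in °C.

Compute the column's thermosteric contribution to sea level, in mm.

about 30.5 mm

Layer 1: α = (0.61 + 0.069×21)×10⁻⁴ = 2.059×10⁻⁴ K⁻¹
Layer 2: α = (0.61 + 0.069×2.2)×10⁻⁴ = 0.7618×10⁻⁴ K⁻¹
Layer 1: 2.059×10⁻⁴ × 81 × 1.3 = 0.02168127 m
210 × 0.7618×10⁻⁴ × 0.55 = 0.00879879 m
Δh = 0.02168127 + 0.00879879 = 0.03048006 m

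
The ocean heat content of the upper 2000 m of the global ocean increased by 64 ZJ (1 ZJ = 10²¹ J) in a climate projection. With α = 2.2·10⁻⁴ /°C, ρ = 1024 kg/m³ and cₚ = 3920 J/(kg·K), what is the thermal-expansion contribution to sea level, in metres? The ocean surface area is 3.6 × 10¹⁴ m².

Per unit area: Q = 64×10²¹ / (3.6×10¹⁴) ≈ 1.778×10⁸ J/m²
Δh = αQ/(ρcₚ) = 2.2×10⁻⁴ × 1.778×10⁸ / (1024 × 3920) ≈ 0.0097447 m

0.00974 m of thermosteric rise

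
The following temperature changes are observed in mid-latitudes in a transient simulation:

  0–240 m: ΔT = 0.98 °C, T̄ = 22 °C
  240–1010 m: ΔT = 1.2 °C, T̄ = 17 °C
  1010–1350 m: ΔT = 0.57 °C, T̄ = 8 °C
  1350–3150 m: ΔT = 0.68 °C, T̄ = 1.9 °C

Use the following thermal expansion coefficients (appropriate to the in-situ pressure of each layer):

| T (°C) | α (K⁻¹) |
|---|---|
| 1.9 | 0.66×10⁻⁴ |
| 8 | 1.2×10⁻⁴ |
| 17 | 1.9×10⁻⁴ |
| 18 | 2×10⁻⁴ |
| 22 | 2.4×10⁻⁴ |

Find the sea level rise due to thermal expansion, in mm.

Layer 1 at 22 °C → α = 2.4×10⁻⁴ K⁻¹
Layer 2 at 17 °C → α = 1.9×10⁻⁴ K⁻¹
Layer 3 at 8 °C → α = 1.2×10⁻⁴ K⁻¹
Layer 4 at 1.9 °C → α = 0.66×10⁻⁴ K⁻¹
0–240 m: 240 × 2.4×10⁻⁴ × 0.98 = 0.056448 m
240–1010 m: 1.9×10⁻⁴ × 1.2 × 770 = 0.17556 m
Layer 3: 0.57 × 340 × 1.2×10⁻⁴ = 0.023256 m
1350–3150 m: 1800 × 0.68 × 0.66×10⁻⁴ = 0.080784 m
Δh = 0.056448 + 0.17556 + 0.023256 + 0.080784 = 0.336048 m

336 mm of thermosteric rise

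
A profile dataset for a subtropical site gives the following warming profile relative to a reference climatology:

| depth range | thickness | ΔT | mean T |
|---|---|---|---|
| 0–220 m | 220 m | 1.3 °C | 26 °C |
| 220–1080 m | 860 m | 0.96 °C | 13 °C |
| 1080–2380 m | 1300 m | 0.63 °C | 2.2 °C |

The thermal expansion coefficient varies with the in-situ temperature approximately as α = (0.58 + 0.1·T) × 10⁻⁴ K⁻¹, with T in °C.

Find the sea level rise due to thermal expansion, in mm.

Layer 1: α = (0.58 + 0.1×26)×10⁻⁴ = 3.18×10⁻⁴ K⁻¹
Layer 2: α = (0.58 + 0.1×13)×10⁻⁴ = 1.88×10⁻⁴ K⁻¹
Layer 3: α = (0.58 + 0.1×2.2)×10⁻⁴ = 0.8×10⁻⁴ K⁻¹
0–220 m: 220 × 3.18×10⁻⁴ × 1.3 = 0.090948 m
220–1080 m: 860 × 1.88×10⁻⁴ × 0.96 = 0.1552128 m
1300 × 0.63 × 0.8×10⁻⁴ = 0.06552 m
Δh = 0.090948 + 0.1552128 + 0.06552 = 0.3116808 m ≈ 312 mm

312 mm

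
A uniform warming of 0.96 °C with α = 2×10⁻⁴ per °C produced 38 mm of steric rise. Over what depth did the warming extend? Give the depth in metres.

about 198 m

H = Δh/(αΔT) = 0.038 / (2×10⁻⁴ × 0.96) ≈ 197.9 m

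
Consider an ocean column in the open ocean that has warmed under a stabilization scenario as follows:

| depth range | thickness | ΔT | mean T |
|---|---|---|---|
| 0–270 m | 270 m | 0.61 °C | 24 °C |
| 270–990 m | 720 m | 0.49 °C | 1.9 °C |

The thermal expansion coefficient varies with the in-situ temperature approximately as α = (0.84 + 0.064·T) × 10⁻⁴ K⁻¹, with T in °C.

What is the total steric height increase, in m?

0.073 m of thermosteric rise

Layer 1: α = (0.84 + 0.064×24)×10⁻⁴ = 2.376×10⁻⁴ K⁻¹
Layer 2: α = (0.84 + 0.064×1.9)×10⁻⁴ = 0.9616×10⁻⁴ K⁻¹
0.61 × 270 × 2.376×10⁻⁴ = 0.03913272 m
0.49 × 720 × 0.9616×10⁻⁴ = 0.033925248 m
Δh = 0.03913272 + 0.033925248 = 0.073057968 m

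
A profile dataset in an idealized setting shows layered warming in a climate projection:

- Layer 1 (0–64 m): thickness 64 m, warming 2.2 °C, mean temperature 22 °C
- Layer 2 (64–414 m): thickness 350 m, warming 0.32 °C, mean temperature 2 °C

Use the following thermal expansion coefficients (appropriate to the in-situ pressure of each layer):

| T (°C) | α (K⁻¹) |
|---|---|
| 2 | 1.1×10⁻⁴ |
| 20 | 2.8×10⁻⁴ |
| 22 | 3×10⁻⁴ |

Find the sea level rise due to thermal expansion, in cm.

Layer 1 at 22 °C → α = 3×10⁻⁴ K⁻¹
Layer 2 at 2 °C → α = 1.1×10⁻⁴ K⁻¹
0–64 m: 2.2 × 3×10⁻⁴ × 64 = 0.04224 m
Layer 2: 0.32 × 350 × 1.1×10⁻⁴ = 0.01232 m
Δh = 0.04224 + 0.01232 = 0.05456 m

5.5 cm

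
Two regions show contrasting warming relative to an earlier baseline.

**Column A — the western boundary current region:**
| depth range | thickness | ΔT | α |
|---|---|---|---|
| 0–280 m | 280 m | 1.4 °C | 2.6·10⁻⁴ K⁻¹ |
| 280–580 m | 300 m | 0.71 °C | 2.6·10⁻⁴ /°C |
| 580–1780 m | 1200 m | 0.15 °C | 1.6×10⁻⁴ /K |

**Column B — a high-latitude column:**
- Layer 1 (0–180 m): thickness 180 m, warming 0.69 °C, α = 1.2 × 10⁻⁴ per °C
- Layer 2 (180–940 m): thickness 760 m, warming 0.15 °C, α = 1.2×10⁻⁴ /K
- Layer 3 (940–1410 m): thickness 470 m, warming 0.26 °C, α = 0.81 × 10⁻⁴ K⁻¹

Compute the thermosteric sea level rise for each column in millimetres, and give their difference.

A 280 × 2.6×10⁻⁴ × 1.4 = 0.10192 m
A 280–580 m: 2.6×10⁻⁴ × 300 × 0.71 = 0.05538 m
A 580–1780 m: 1.6×10⁻⁴ × 0.15 × 1200 = 0.02880 m
A total: 0.18610 m
B 180 × 1.2×10⁻⁴ × 0.69 = 0.014904 m
B 180–940 m: 1.2×10⁻⁴ × 0.15 × 760 = 0.01368 m
B Layer 3: 0.26 × 470 × 0.81×10⁻⁴ = 0.0098982 m
B total: 0.0384822 m
Difference: 0.18610 − 0.0384822 = 0.1476178 m

A: 186 mm; B: 38.5 mm; difference 148 mm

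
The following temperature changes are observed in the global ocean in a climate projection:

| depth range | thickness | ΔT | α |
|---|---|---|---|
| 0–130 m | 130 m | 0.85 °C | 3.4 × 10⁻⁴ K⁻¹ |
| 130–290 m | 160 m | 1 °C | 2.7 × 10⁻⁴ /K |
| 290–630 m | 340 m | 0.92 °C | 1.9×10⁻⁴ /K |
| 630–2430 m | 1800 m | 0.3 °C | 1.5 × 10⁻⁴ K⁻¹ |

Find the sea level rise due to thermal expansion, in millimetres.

0.85 × 3.4×10⁻⁴ × 130 = 0.03757 m
1 × 2.7×10⁻⁴ × 160 = 0.04320 m
1.9×10⁻⁴ × 0.92 × 340 = 0.059432 m
630–2430 m: 0.3 × 1800 × 1.5×10⁻⁴ = 0.08100 m
Δh = 0.03757 + 0.04320 + 0.059432 + 0.08100 = 0.221202 m

221 mm of thermosteric rise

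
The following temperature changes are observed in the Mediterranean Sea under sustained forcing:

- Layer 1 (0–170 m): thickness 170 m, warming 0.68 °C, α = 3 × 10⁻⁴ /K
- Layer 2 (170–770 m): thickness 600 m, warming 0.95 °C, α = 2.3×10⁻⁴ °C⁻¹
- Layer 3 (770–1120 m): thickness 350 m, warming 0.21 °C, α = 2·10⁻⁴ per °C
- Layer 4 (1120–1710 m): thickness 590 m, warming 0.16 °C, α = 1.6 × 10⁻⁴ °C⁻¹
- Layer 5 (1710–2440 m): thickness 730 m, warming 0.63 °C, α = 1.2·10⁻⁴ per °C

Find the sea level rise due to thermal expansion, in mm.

251 mm

0–170 m: 3×10⁻⁴ × 170 × 0.68 = 0.03468 m
0.95 × 600 × 2.3×10⁻⁴ = 0.13110 m
Layer 3: 0.21 × 2×10⁻⁴ × 350 = 0.01470 m
Layer 4: 0.16 × 1.6×10⁻⁴ × 590 = 0.015104 m
Layer 5: 0.63 × 730 × 1.2×10⁻⁴ = 0.055188 m
Δh = 0.03468 + 0.13110 + 0.01470 + 0.015104 + 0.055188 = 0.250772 m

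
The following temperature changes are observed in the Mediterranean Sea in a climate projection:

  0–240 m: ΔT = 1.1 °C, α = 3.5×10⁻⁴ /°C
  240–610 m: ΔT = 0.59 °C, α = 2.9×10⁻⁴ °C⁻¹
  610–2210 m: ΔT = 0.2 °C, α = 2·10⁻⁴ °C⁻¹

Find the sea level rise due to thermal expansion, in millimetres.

Δh = 220 mm

Layer 1: 240 × 3.5×10⁻⁴ × 1.1 = 0.09240 m
240–610 m: 2.9×10⁻⁴ × 0.59 × 370 = 0.063307 m
Layer 3: 2×10⁻⁴ × 0.2 × 1600 = 0.06400 m
Δh = 0.09240 + 0.063307 + 0.06400 = 0.219707 m ≈ 220 mm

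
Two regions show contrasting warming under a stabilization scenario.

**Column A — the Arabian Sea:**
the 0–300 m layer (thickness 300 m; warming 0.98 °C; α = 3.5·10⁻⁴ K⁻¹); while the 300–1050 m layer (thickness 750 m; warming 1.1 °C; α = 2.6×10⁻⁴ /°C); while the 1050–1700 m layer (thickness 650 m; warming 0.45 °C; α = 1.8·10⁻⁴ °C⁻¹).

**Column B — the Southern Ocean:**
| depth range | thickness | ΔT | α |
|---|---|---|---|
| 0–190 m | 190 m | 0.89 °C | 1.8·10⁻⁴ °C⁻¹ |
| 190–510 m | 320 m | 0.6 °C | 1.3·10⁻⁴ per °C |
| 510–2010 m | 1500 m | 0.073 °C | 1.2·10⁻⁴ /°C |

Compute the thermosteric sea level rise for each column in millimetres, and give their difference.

Δh_A ≈ 370 mm, Δh_B ≈ 69 mm; difference ≈ 300 mm

A 0.98 × 3.5×10⁻⁴ × 300 = 0.10290 m
A 1.1 × 2.6×10⁻⁴ × 750 = 0.21450 m
A 0.45 × 1.8×10⁻⁴ × 650 = 0.05265 m
A total: 0.37005 m
B 0–190 m: 0.89 × 1.8×10⁻⁴ × 190 = 0.030438 m
B 190–510 m: 0.6 × 1.3×10⁻⁴ × 320 = 0.02496 m
B 1500 × 1.2×10⁻⁴ × 0.073 = 0.01314 m
B total: 0.068538 m
Difference: 0.37005 − 0.068538 = 0.301512 m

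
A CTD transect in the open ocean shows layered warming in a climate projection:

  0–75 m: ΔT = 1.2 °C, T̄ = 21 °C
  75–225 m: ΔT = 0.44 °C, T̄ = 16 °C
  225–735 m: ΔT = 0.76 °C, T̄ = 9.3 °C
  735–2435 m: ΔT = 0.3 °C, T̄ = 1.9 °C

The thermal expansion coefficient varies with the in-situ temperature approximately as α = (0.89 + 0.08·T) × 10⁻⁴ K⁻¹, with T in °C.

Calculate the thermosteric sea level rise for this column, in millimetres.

154 mm of thermosteric rise

Layer 1: α = (0.89 + 0.08×21)×10⁻⁴ = 2.57×10⁻⁴ K⁻¹
Layer 2: α = (0.89 + 0.08×16)×10⁻⁴ = 2.17×10⁻⁴ K⁻¹
Layer 3: α = (0.89 + 0.08×9.3)×10⁻⁴ = 1.634×10⁻⁴ K⁻¹
Layer 4: α = (0.89 + 0.08×1.9)×10⁻⁴ = 1.042×10⁻⁴ K⁻¹
0–75 m: 1.2 × 75 × 2.57×10⁻⁴ = 0.02313 m
150 × 2.17×10⁻⁴ × 0.44 = 0.014322 m
1.634×10⁻⁴ × 510 × 0.76 = 0.06333384 m
1700 × 0.3 × 1.042×10⁻⁴ = 0.053142 m
Δh = 0.02313 + 0.014322 + 0.06333384 + 0.053142 = 0.15392784 m ≈ 154 mm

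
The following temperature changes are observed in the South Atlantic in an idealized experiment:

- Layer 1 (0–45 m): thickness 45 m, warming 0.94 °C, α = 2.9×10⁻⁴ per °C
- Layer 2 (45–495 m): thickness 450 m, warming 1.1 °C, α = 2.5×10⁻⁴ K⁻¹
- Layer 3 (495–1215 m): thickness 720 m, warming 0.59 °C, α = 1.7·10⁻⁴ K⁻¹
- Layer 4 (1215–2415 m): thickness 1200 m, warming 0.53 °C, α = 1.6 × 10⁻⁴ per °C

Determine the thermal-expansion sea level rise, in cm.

45 × 0.94 × 2.9×10⁻⁴ = 0.012267 m
2.5×10⁻⁴ × 450 × 1.1 = 0.12375 m
Layer 3: 1.7×10⁻⁴ × 0.59 × 720 = 0.072216 m
1215–2415 m: 1.6×10⁻⁴ × 1200 × 0.53 = 0.10176 m
Δh = 0.012267 + 0.12375 + 0.072216 + 0.10176 = 0.309993 m ≈ 31.0 cm

Δh ≈ 31.0 cm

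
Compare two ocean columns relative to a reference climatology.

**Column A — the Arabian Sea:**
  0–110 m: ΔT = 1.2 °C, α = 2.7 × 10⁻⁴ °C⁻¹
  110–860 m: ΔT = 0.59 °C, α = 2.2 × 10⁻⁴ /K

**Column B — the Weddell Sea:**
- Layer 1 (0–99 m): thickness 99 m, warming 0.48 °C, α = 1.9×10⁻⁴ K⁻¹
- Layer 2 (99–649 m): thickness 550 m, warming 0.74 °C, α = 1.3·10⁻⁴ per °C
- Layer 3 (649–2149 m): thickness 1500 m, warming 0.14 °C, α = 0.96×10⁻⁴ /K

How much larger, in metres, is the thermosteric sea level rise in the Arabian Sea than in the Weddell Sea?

Δh_A − Δh_B ≈ 0.051 m

A 110 × 1.2 × 2.7×10⁻⁴ = 0.03564 m
A 0.59 × 750 × 2.2×10⁻⁴ = 0.09735 m
A total: 0.13299 m
B 99 × 1.9×10⁻⁴ × 0.48 = 0.0090288 m
B 99–649 m: 550 × 0.74 × 1.3×10⁻⁴ = 0.05291 m
B 649–2149 m: 1500 × 0.96×10⁻⁴ × 0.14 = 0.02016 m
B total: 0.0820988 m
Difference: 0.13299 − 0.0820988 = 0.0508912 m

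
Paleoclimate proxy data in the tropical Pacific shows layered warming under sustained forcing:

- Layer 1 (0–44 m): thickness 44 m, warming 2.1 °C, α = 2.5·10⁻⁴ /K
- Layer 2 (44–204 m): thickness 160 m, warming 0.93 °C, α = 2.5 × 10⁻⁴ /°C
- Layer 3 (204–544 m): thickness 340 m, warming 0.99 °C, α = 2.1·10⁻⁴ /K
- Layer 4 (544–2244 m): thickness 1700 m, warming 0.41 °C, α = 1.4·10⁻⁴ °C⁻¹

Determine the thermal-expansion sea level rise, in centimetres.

0–44 m: 2.1 × 44 × 2.5×10⁻⁴ = 0.02310 m
2.5×10⁻⁴ × 0.93 × 160 = 0.03720 m
204–544 m: 2.1×10⁻⁴ × 340 × 0.99 = 0.070686 m
544–2244 m: 1700 × 1.4×10⁻⁴ × 0.41 = 0.09758 m
Δh = 0.02310 + 0.03720 + 0.070686 + 0.09758 = 0.228566 m

23 cm of thermosteric rise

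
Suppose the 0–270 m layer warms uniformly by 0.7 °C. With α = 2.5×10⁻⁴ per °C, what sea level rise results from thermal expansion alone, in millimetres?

Δh = αΔT·H = 2.5×10⁻⁴ × 0.7 × 270 = 0.04725 m

47 mm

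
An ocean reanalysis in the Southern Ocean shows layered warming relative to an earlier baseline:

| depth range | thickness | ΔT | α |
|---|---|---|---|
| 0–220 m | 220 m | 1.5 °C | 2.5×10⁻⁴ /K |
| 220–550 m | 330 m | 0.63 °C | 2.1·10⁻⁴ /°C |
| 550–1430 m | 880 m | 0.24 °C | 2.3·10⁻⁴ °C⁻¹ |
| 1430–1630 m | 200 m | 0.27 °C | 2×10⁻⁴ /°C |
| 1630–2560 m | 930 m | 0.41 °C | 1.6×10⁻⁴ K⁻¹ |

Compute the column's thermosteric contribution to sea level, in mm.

250 mm of thermosteric rise

Layer 1: 220 × 1.5 × 2.5×10⁻⁴ = 0.08250 m
0.63 × 330 × 2.1×10⁻⁴ = 0.043659 m
880 × 0.24 × 2.3×10⁻⁴ = 0.048576 m
1430–1630 m: 2×10⁻⁴ × 200 × 0.27 = 0.01080 m
0.41 × 1.6×10⁻⁴ × 930 = 0.061008 m
Δh = 0.08250 + 0.043659 + 0.048576 + 0.01080 + 0.061008 = 0.246543 m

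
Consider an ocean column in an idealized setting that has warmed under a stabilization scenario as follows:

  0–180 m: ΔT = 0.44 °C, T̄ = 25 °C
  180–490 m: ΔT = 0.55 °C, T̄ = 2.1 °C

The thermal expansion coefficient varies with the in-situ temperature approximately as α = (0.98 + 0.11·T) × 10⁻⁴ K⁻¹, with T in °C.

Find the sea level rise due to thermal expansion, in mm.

Layer 1: α = (0.98 + 0.11×25)×10⁻⁴ = 3.73×10⁻⁴ K⁻¹
Layer 2: α = (0.98 + 0.11×2.1)×10⁻⁴ = 1.211×10⁻⁴ K⁻¹
Layer 1: 0.44 × 3.73×10⁻⁴ × 180 = 0.0295416 m
Layer 2: 0.55 × 1.211×10⁻⁴ × 310 = 0.02064755 m
Δh = 0.0295416 + 0.02064755 = 0.05018915 m ≈ 50 mm

50 mm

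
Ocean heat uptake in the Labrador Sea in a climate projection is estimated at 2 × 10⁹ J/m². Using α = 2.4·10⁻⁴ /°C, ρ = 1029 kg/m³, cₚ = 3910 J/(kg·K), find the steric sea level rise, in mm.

Δh = αQ/(ρcₚ) = 2.4×10⁻⁴ × 2×10⁹ / (1029 × 3910) ≈ 0.11930 m

120 mm of thermosteric rise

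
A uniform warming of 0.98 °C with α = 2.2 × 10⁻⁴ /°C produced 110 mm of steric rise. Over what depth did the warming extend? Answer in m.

H = Δh/(αΔT) = 0.11 / (2.2×10⁻⁴ × 0.98) ≈ 510.2 m

about 510 m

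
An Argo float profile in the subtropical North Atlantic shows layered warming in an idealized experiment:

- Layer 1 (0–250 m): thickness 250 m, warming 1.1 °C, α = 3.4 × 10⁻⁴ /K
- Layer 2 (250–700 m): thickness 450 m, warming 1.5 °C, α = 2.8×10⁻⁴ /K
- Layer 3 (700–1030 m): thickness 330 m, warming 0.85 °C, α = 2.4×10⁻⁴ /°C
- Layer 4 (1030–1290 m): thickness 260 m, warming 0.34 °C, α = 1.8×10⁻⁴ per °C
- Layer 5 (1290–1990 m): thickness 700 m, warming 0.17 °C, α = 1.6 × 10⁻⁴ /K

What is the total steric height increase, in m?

about 0.385 m

3.4×10⁻⁴ × 1.1 × 250 = 0.09350 m
250–700 m: 450 × 2.8×10⁻⁴ × 1.5 = 0.18900 m
Layer 3: 2.4×10⁻⁴ × 330 × 0.85 = 0.06732 m
1030–1290 m: 0.34 × 260 × 1.8×10⁻⁴ = 0.015912 m
1290–1990 m: 0.17 × 1.6×10⁻⁴ × 700 = 0.01904 m
Δh = 0.09350 + 0.18900 + 0.06732 + 0.015912 + 0.01904 = 0.384772 m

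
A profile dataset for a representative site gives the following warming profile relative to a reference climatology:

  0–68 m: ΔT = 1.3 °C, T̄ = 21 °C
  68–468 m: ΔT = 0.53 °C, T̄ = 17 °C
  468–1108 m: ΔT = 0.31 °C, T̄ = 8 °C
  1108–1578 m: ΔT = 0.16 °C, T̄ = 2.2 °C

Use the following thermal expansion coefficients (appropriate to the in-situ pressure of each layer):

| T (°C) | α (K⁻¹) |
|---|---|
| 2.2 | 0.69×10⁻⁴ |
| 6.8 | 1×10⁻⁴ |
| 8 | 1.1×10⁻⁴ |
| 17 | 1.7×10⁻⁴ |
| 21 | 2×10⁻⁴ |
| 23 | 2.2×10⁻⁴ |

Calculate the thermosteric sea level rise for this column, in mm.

81 mm

Layer 1 at 21 °C → α = 2×10⁻⁴ K⁻¹
Layer 2 at 17 °C → α = 1.7×10⁻⁴ K⁻¹
Layer 3 at 8 °C → α = 1.1×10⁻⁴ K⁻¹
Layer 4 at 2.2 °C → α = 0.69×10⁻⁴ K⁻¹
Layer 1: 1.3 × 2×10⁻⁴ × 68 = 0.01768 m
Layer 2: 400 × 1.7×10⁻⁴ × 0.53 = 0.03604 m
468–1108 m: 640 × 1.1×10⁻⁴ × 0.31 = 0.021824 m
470 × 0.69×10⁻⁴ × 0.16 = 0.0051888 m
Δh = 0.01768 + 0.03604 + 0.021824 + 0.0051888 = 0.0807328 m ≈ 81 mm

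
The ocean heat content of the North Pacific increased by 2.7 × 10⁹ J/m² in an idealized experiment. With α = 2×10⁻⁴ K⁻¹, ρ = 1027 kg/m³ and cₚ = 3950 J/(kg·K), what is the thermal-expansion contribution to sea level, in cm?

Δh = αQ/(ρcₚ) = 2×10⁻⁴ × 2.7×10⁹ / (1027 × 3950) ≈ 0.13311 m

13.3 cm of thermosteric rise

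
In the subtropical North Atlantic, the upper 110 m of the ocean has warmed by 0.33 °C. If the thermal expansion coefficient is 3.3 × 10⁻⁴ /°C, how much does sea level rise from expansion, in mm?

12.0 mm

Δh = αΔT·H = 3.3×10⁻⁴ × 0.33 × 110 = 0.011979 m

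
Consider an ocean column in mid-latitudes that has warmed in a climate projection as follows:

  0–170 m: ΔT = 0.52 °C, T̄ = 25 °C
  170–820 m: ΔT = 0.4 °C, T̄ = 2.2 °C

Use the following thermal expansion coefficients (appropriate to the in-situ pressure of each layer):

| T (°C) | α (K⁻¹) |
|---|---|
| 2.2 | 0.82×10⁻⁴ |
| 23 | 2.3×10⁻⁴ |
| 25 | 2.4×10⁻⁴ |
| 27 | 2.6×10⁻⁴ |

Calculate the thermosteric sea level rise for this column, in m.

Layer 1 at 25 °C → α = 2.4×10⁻⁴ K⁻¹
Layer 2 at 2.2 °C → α = 0.82×10⁻⁴ K⁻¹
0–170 m: 0.52 × 170 × 2.4×10⁻⁴ = 0.021216 m
170–820 m: 0.82×10⁻⁴ × 0.4 × 650 = 0.02132 m
Δh = 0.021216 + 0.02132 = 0.042536 m ≈ 0.0425 m

0.0425 m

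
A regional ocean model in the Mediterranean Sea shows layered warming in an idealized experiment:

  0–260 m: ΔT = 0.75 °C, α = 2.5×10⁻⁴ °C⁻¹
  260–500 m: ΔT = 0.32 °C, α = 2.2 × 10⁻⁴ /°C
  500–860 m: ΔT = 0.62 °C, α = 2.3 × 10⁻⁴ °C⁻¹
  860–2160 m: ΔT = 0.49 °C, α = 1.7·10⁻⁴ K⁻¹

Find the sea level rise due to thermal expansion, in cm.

0.75 × 2.5×10⁻⁴ × 260 = 0.04875 m
240 × 0.32 × 2.2×10⁻⁴ = 0.016896 m
360 × 2.3×10⁻⁴ × 0.62 = 0.051336 m
860–2160 m: 0.49 × 1.7×10⁻⁴ × 1300 = 0.10829 m
Δh = 0.04875 + 0.016896 + 0.051336 + 0.10829 = 0.225272 m ≈ 23 cm

Δh ≈ 23 cm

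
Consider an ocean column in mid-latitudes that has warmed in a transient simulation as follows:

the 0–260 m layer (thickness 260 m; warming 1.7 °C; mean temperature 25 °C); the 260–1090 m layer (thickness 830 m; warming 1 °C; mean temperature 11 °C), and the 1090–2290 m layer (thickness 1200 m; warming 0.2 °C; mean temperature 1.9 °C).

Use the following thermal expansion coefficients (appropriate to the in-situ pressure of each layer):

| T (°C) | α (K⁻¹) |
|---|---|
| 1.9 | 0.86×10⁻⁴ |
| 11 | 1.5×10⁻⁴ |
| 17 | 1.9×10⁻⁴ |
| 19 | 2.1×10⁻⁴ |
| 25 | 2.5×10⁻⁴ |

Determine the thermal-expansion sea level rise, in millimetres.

260 mm of thermosteric rise

Layer 1 at 25 °C → α = 2.5×10⁻⁴ K⁻¹
Layer 2 at 11 °C → α = 1.5×10⁻⁴ K⁻¹
Layer 3 at 1.9 °C → α = 0.86×10⁻⁴ K⁻¹
0–260 m: 260 × 2.5×10⁻⁴ × 1.7 = 0.11050 m
1 × 830 × 1.5×10⁻⁴ = 0.12450 m
1090–2290 m: 1200 × 0.86×10⁻⁴ × 0.2 = 0.02064 m
Δh = 0.11050 + 0.12450 + 0.02064 = 0.25564 m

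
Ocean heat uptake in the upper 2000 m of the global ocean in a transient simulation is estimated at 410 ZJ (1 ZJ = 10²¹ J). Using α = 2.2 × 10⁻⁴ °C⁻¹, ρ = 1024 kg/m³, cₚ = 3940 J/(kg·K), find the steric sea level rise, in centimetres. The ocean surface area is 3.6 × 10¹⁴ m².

Per unit area: Q = 410×10²¹ / (3.6×10¹⁴) ≈ 1.139×10⁹ J/m²
Δh = αQ/(ρcₚ) = 2.2×10⁻⁴ × 1.139×10⁹ / (1024 × 3940) ≈ 0.062108 m

about 6.21 cm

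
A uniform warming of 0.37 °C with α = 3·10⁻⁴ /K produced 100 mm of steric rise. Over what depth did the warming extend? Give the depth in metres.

H ≈ 900 m

H = Δh/(αΔT) = 0.1 / (3×10⁻⁴ × 0.37) ≈ 900.9 m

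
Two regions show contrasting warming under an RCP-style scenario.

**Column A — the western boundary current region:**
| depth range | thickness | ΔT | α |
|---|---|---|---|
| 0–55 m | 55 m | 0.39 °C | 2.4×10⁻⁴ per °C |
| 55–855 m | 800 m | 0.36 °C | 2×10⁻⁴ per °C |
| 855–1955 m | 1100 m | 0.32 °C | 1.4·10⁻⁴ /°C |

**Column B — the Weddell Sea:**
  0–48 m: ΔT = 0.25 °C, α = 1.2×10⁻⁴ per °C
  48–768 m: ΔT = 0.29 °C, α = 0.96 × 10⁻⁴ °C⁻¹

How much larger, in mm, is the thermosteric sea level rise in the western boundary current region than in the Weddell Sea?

A 0–55 m: 2.4×10⁻⁴ × 55 × 0.39 = 0.005148 m
A 2×10⁻⁴ × 800 × 0.36 = 0.05760 m
A 855–1955 m: 0.32 × 1.4×10⁻⁴ × 1100 = 0.04928 m
A total: 0.112028 m
B 48 × 0.25 × 1.2×10⁻⁴ = 0.00144 m
B 48–768 m: 0.96×10⁻⁴ × 720 × 0.29 = 0.0200448 m
B total: 0.0214848 m
Difference: 0.112028 − 0.0214848 = 0.0905432 m

91 mm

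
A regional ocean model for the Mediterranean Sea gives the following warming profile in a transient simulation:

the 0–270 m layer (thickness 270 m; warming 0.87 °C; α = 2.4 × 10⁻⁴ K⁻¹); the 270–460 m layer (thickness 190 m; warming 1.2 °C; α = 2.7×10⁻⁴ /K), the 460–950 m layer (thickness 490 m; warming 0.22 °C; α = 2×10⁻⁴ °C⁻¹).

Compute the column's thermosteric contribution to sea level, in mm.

Δh ≈ 140 mm

0–270 m: 270 × 2.4×10⁻⁴ × 0.87 = 0.056376 m
2.7×10⁻⁴ × 190 × 1.2 = 0.06156 m
Layer 3: 0.22 × 490 × 2×10⁻⁴ = 0.02156 m
Δh = 0.056376 + 0.06156 + 0.02156 = 0.139496 m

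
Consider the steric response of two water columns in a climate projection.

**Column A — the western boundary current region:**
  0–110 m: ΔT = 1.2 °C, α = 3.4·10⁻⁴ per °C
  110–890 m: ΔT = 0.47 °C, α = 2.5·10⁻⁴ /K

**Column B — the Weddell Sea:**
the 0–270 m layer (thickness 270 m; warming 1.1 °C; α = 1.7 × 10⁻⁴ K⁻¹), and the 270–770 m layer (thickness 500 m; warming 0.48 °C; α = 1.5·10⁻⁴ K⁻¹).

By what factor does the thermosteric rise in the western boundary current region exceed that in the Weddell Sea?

A 1.2 × 3.4×10⁻⁴ × 110 = 0.04488 m
A 110–890 m: 2.5×10⁻⁴ × 0.47 × 780 = 0.09165 m
A total: 0.13653 m
B 0–270 m: 1.7×10⁻⁴ × 270 × 1.1 = 0.05049 m
B 500 × 1.5×10⁻⁴ × 0.48 = 0.03600 m
B total: 0.08649 m
Ratio: 0.13653 / 0.08649 ≈ 1.579

a factor of 1.6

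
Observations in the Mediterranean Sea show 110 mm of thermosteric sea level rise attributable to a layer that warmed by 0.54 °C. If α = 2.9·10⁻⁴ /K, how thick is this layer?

H ≈ 702 m

H = Δh/(αΔT) = 0.11 / (2.9×10⁻⁴ × 0.54) ≈ 702.4 m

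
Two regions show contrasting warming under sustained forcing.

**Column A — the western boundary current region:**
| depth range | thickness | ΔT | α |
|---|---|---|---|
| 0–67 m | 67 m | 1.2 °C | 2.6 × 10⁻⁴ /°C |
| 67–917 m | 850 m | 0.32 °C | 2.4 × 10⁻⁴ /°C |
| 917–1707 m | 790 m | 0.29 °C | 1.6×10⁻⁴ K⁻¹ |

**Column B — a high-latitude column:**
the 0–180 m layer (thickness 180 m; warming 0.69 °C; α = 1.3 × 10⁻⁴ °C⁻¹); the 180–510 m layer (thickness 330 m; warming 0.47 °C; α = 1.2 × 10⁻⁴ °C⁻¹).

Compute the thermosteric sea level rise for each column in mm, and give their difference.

Δh_A ≈ 120 mm, Δh_B ≈ 35 mm; difference ≈ 88 mm

A 0–67 m: 1.2 × 2.6×10⁻⁴ × 67 = 0.020904 m
A Layer 2: 2.4×10⁻⁴ × 850 × 0.32 = 0.06528 m
A 917–1707 m: 0.29 × 790 × 1.6×10⁻⁴ = 0.036656 m
A total: 0.12284 m
B 180 × 0.69 × 1.3×10⁻⁴ = 0.016146 m
B 180–510 m: 0.47 × 1.2×10⁻⁴ × 330 = 0.018612 m
B total: 0.034758 m
Difference: 0.12284 − 0.034758 = 0.088082 m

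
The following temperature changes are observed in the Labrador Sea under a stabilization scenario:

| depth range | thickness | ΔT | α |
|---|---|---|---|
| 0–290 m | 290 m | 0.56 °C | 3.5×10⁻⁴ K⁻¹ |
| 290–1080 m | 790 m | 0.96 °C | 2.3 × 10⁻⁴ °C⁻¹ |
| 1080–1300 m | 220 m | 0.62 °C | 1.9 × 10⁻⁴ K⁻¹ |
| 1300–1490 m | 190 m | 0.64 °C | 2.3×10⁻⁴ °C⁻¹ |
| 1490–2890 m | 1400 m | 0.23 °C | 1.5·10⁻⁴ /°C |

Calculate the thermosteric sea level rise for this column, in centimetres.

33 cm

Layer 1: 290 × 3.5×10⁻⁴ × 0.56 = 0.05684 m
290–1080 m: 790 × 0.96 × 2.3×10⁻⁴ = 0.174432 m
1080–1300 m: 1.9×10⁻⁴ × 0.62 × 220 = 0.025916 m
1300–1490 m: 0.64 × 2.3×10⁻⁴ × 190 = 0.027968 m
1490–2890 m: 1400 × 0.23 × 1.5×10⁻⁴ = 0.04830 m
Δh = 0.05684 + 0.174432 + 0.025916 + 0.027968 + 0.04830 = 0.333456 m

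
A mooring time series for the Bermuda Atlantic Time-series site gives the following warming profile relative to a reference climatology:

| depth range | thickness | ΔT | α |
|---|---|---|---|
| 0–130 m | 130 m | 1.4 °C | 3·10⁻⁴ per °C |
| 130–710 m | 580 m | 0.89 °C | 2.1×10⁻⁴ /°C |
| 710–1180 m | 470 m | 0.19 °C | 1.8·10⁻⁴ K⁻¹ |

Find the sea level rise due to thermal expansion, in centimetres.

about 17.9 cm

Layer 1: 1.4 × 3×10⁻⁴ × 130 = 0.05460 m
580 × 2.1×10⁻⁴ × 0.89 = 0.108402 m
710–1180 m: 470 × 0.19 × 1.8×10⁻⁴ = 0.016074 m
Δh = 0.05460 + 0.108402 + 0.016074 = 0.179076 m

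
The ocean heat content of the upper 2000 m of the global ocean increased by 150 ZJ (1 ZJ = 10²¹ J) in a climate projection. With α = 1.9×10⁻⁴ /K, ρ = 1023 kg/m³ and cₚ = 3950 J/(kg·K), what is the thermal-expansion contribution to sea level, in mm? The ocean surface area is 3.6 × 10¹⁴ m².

Per unit area: Q = 150×10²¹ / (3.6×10¹⁴) ≈ 4.167×10⁸ J/m²
Δh = αQ/(ρcₚ) = 1.9×10⁻⁴ × 4.167×10⁸ / (1023 × 3950) ≈ 0.019593 m

19.6 mm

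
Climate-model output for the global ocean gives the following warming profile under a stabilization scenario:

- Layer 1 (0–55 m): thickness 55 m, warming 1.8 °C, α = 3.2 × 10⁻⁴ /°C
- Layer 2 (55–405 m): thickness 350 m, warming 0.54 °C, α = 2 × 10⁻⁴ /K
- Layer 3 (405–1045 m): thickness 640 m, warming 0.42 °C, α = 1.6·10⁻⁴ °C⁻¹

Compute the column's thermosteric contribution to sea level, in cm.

about 11 cm

0–55 m: 55 × 3.2×10⁻⁴ × 1.8 = 0.03168 m
55–405 m: 350 × 2×10⁻⁴ × 0.54 = 0.03780 m
405–1045 m: 1.6×10⁻⁴ × 0.42 × 640 = 0.043008 m
Δh = 0.03168 + 0.03780 + 0.043008 = 0.112488 m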